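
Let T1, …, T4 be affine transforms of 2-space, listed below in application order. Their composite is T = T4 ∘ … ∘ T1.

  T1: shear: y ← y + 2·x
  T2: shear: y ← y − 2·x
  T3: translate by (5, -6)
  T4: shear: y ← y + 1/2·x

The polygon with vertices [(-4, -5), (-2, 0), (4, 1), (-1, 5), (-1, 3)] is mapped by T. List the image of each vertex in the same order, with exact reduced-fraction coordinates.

image vertices: (1, -21/2), (3, -9/2), (9, -1/2), (4, 1), (4, -1)

T1 shear: y ← y + 2·x: (-4, -5) → (-4, -13); (-2, 0) → (-2, -4); (4, 1) → (4, 9); (-1, 5) → (-1, 3); (-1, 3) → (-1, 1)
T2 shear: y ← y − 2·x: (-4, -13) → (-4, -5); (-2, -4) → (-2, 0); (4, 9) → (4, 1); (-1, 3) → (-1, 5); (-1, 1) → (-1, 3)
T3 translate by (5, -6): (-4, -5) → (1, -11); (-2, 0) → (3, -6); (4, 1) → (9, -5); (-1, 5) → (4, -1); (-1, 3) → (4, -3)
T4 shear: y ← y + 1/2·x: (1, -11) → (1, -21/2); (3, -6) → (3, -9/2); (9, -5) → (9, -1/2); (4, -1) → (4, 1); (4, -3) → (4, -1)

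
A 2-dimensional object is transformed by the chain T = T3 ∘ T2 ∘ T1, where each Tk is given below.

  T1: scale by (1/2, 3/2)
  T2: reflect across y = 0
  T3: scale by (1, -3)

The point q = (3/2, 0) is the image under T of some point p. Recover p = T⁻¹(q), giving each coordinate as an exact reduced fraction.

p = (3, 0)

T1 = [1/2 0 0; 0 3/2 0; 0 0 1]
T2·T1 = [1/2 0 0; 0 -3/2 0; 0 0 1]
T3·…·T1 = [1/2 0 0; 0 9/2 0; 0 0 1]
det M = 9/4; M⁻¹ = [2 0 0; 0 2/9 0; 0 0 1]
M⁻¹ · (3/2, 0)ᵀ = (3, 0)ᵀ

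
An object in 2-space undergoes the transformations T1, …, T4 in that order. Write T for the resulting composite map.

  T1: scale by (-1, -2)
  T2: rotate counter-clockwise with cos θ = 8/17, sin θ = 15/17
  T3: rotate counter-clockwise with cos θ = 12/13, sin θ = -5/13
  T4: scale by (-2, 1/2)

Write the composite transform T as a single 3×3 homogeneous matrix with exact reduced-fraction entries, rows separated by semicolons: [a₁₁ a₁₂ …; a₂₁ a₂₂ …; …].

T1 = [-1 0 0; 0 -2 0; 0 0 1]
T2·T1 = [-8/17 30/17 0; -15/17 -16/17 0; 0 0 1]
T3·…·T1 = [-171/221 280/221 0; -140/221 -342/221 0; 0 0 1]
T4·…·T1 = [342/221 -560/221 0; -70/221 -171/221 0; 0 0 1]

T = [342/221 -560/221 0; -70/221 -171/221 0; 0 0 1]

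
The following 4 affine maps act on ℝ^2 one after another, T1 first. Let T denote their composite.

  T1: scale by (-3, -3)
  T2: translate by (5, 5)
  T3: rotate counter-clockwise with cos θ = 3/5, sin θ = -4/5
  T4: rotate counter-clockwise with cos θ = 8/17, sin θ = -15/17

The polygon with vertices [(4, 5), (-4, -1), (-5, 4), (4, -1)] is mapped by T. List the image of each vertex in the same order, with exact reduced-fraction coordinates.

T1 scale by (-3, -3): (4, 5) → (-12, -15); (-4, -1) → (12, 3); (-5, 4) → (15, -12); (4, -1) → (-12, 3)
T2 translate by (5, 5): (-12, -15) → (-7, -10); (12, 3) → (17, 8); (15, -12) → (20, -7); (-12, 3) → (-7, 8)
T3 rotate counter-clockwise with cos θ = 3/5, sin θ = -4/5: (-7, -10) → (-61/5, -2/5); (17, 8) → (83/5, -44/5); (20, -7) → (32/5, -101/5); (-7, 8) → (11/5, 52/5)
T4 rotate counter-clockwise with cos θ = 8/17, sin θ = -15/17: (-61/5, -2/5) → (-518/85, 899/85); (83/5, -44/5) → (4/85, -1597/85); (32/5, -101/5) → (-1259/85, -1288/85); (11/5, 52/5) → (868/85, 251/85)

image vertices: (-518/85, 899/85), (4/85, -1597/85), (-1259/85, -1288/85), (868/85, 251/85)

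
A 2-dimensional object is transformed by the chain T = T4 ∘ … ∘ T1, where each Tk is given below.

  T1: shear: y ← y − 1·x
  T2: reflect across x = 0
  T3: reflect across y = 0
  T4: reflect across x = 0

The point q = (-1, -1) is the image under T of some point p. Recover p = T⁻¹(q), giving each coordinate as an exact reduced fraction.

p = (-1, 0)

T1 = [1 0 0; -1 1 0; 0 0 1]
T2·T1 = [-1 0 0; -1 1 0; 0 0 1]
T3·…·T1 = [-1 0 0; 1 -1 0; 0 0 1]
T4·…·T1 = [1 0 0; 1 -1 0; 0 0 1]
det M = -1; M⁻¹ = [1 0 0; 1 -1 0; 0 0 1]
M⁻¹ · (-1, -1)ᵀ = (-1, 0)ᵀ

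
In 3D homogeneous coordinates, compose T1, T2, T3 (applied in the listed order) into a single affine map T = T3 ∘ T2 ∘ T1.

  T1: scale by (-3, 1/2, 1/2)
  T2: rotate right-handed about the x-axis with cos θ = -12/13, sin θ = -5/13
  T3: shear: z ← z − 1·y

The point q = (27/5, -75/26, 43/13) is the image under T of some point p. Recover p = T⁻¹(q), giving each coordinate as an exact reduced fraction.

p = (-9/5, 5, -3)

T1 = [-3 0 0 0; 0 1/2 0 0; 0 0 1/2 0; 0 0 0 1]
T2·T1 = [-3 0 0 0; 0 -6/13 5/26 0; 0 -5/26 -6/13 0; 0 0 0 1]
T3·…·T1 = [-3 0 0 0; 0 -6/13 5/26 0; 0 7/26 -17/26 0; 0 0 0 1]
det M = -3/4; M⁻¹ = [-1/3 0 0 0; 0 -34/13 -10/13 0; 0 -14/13 -24/13 0; 0 0 0 1]
M⁻¹ · (27/5, -75/26, 43/13)ᵀ = (-9/5, 5, -3)ᵀ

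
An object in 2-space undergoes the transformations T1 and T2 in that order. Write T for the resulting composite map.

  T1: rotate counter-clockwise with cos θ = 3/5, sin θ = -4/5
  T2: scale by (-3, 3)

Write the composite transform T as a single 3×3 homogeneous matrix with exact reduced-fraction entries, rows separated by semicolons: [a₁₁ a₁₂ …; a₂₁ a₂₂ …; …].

T1 = [3/5 4/5 0; -4/5 3/5 0; 0 0 1]
T2·T1 = [-9/5 -12/5 0; -12/5 9/5 0; 0 0 1]

T = [-9/5 -12/5 0; -12/5 9/5 0; 0 0 1]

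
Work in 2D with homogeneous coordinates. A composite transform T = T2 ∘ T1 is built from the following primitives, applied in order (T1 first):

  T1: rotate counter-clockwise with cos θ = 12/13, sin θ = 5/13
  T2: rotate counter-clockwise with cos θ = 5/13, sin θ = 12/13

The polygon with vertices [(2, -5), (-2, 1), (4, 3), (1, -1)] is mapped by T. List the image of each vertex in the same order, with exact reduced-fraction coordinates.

image vertices: (5, 2), (-1, -2), (-3, 4), (1, 1)

T1 rotate counter-clockwise with cos θ = 12/13, sin θ = 5/13: (2, -5) → (49/13, -50/13); (-2, 1) → (-29/13, 2/13); (4, 3) → (33/13, 56/13); (1, -1) → (17/13, -7/13)
T2 rotate counter-clockwise with cos θ = 5/13, sin θ = 12/13: (49/13, -50/13) → (5, 2); (-29/13, 2/13) → (-1, -2); (33/13, 56/13) → (-3, 4); (17/13, -7/13) → (1, 1)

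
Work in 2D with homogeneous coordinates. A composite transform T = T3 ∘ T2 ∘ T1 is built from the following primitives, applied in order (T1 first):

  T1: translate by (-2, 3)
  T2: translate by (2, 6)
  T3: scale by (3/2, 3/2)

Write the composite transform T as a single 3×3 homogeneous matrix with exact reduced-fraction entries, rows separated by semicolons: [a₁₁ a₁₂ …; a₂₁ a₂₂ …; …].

T = [3/2 0 0; 0 3/2 27/2; 0 0 1]

T1 = [1 0 -2; 0 1 3; 0 0 1]
T2·T1 = [1 0 0; 0 1 9; 0 0 1]
T3·…·T1 = [3/2 0 0; 0 3/2 27/2; 0 0 1]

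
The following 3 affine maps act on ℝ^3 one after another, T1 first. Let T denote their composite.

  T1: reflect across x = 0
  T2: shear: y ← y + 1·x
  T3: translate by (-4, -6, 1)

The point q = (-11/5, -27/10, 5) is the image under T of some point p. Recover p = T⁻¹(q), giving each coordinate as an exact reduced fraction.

p = (-9/5, 3/2, 4)

T1 = [-1 0 0 0; 0 1 0 0; 0 0 1 0; 0 0 0 1]
T2·T1 = [-1 0 0 0; -1 1 0 0; 0 0 1 0; 0 0 0 1]
T3·…·T1 = [-1 0 0 -4; -1 1 0 -6; 0 0 1 1; 0 0 0 1]
det M = -1; M⁻¹ = [-1 0 0 -4; -1 1 0 2; 0 0 1 -1; 0 0 0 1]
M⁻¹ · (-11/5, -27/10, 5)ᵀ = (-9/5, 3/2, 4)ᵀ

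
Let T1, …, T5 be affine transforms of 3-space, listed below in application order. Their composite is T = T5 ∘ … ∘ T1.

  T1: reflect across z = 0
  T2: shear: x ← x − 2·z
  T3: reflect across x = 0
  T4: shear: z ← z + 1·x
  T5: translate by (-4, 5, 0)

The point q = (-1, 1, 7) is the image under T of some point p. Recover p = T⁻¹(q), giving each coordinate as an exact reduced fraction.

p = (5, -4, -4)

T1 = [1 0 0 0; 0 1 0 0; 0 0 -1 0; 0 0 0 1]
T2·T1 = [1 0 2 0; 0 1 0 0; 0 0 -1 0; 0 0 0 1]
T3·…·T1 = [-1 0 -2 0; 0 1 0 0; 0 0 -1 0; 0 0 0 1]
T4·…·T1 = [-1 0 -2 0; 0 1 0 0; -1 0 -3 0; 0 0 0 1]
T5·…·T1 = [-1 0 -2 -4; 0 1 0 5; -1 0 -3 0; 0 0 0 1]
det M = 1; M⁻¹ = [-3 0 2 -12; 0 1 0 -5; 1 0 -1 4; 0 0 0 1]
M⁻¹ · (-1, 1, 7)ᵀ = (5, -4, -4)ᵀ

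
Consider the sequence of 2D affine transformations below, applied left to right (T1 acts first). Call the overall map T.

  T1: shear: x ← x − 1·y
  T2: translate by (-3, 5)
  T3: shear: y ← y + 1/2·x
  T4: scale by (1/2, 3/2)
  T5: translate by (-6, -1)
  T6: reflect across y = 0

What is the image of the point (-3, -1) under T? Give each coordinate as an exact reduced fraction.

T1 shear: x ← x − 1·y: (-3, -1) → (-2, -1)
T2 translate by (-3, 5): (-2, -1) → (-5, 4)
T3 shear: y ← y + 1/2·x: (-5, 4) → (-5, 3/2)
T4 scale by (1/2, 3/2): (-5, 3/2) → (-5/2, 9/4)
T5 translate by (-6, -1): (-5/2, 9/4) → (-17/2, 5/4)
T6 reflect across y = 0: (-17/2, 5/4) → (-17/2, -5/4)

T(p) = (-17/2, -5/4)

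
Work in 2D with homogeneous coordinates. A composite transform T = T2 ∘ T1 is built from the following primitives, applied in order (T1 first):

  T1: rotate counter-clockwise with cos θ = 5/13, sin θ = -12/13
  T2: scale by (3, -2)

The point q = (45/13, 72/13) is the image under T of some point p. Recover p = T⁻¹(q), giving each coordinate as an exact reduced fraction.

p = (3, 0)

T1 = [5/13 12/13 0; -12/13 5/13 0; 0 0 1]
T2·T1 = [15/13 36/13 0; 24/13 -10/13 0; 0 0 1]
det M = -6; M⁻¹ = [5/39 6/13 0; 4/13 -5/26 0; 0 0 1]
M⁻¹ · (45/13, 72/13)ᵀ = (3, 0)ᵀ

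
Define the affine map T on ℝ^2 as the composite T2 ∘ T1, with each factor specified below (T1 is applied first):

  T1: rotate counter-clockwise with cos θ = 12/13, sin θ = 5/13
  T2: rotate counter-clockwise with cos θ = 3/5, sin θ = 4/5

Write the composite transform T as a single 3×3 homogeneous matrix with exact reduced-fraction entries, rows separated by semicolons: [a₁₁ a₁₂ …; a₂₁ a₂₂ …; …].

T = [16/65 -63/65 0; 63/65 16/65 0; 0 0 1]

T1 = [12/13 -5/13 0; 5/13 12/13 0; 0 0 1]
T2·T1 = [16/65 -63/65 0; 63/65 16/65 0; 0 0 1]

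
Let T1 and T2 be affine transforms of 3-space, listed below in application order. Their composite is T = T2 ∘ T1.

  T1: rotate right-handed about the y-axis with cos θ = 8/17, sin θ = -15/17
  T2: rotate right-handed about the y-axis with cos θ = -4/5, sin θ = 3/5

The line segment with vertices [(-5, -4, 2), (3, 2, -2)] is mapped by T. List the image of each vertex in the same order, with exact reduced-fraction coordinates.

image vertices: (103/85, -4, 446/85), (-129/85, 2, -278/85)

T1 rotate right-handed about the y-axis with cos θ = 8/17, sin θ = -15/17: (-5, -4, 2) → (-70/17, -4, -59/17); (3, 2, -2) → (54/17, 2, 29/17)
T2 rotate right-handed about the y-axis with cos θ = -4/5, sin θ = 3/5: (-70/17, -4, -59/17) → (103/85, -4, 446/85); (54/17, 2, 29/17) → (-129/85, 2, -278/85)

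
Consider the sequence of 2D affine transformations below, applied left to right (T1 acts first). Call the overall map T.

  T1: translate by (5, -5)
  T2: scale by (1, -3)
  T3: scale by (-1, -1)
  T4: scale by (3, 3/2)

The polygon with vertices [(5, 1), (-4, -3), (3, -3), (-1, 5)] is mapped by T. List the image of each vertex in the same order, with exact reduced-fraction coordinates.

T1 translate by (5, -5): (5, 1) → (10, -4); (-4, -3) → (1, -8); (3, -3) → (8, -8); (-1, 5) → (4, 0)
T2 scale by (1, -3): (10, -4) → (10, 12); (1, -8) → (1, 24); (8, -8) → (8, 24); (4, 0) → (4, 0)
T3 scale by (-1, -1): (10, 12) → (-10, -12); (1, 24) → (-1, -24); (8, 24) → (-8, -24); (4, 0) → (-4, 0)
T4 scale by (3, 3/2): (-10, -12) → (-30, -18); (-1, -24) → (-3, -36); (-8, -24) → (-24, -36); (-4, 0) → (-12, 0)

image vertices: (-30, -18), (-3, -36), (-24, -36), (-12, 0)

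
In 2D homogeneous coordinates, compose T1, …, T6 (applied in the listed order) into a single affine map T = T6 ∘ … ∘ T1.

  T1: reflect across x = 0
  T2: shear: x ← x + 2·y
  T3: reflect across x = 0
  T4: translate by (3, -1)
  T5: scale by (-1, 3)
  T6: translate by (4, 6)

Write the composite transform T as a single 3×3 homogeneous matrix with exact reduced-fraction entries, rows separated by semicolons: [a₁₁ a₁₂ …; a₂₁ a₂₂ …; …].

T1 = [-1 0 0; 0 1 0; 0 0 1]
T2·T1 = [-1 2 0; 0 1 0; 0 0 1]
T3·…·T1 = [1 -2 0; 0 1 0; 0 0 1]
T4·…·T1 = [1 -2 3; 0 1 -1; 0 0 1]
T5·…·T1 = [-1 2 -3; 0 3 -3; 0 0 1]
T6·…·T1 = [-1 2 1; 0 3 3; 0 0 1]

T = [-1 2 1; 0 3 3; 0 0 1]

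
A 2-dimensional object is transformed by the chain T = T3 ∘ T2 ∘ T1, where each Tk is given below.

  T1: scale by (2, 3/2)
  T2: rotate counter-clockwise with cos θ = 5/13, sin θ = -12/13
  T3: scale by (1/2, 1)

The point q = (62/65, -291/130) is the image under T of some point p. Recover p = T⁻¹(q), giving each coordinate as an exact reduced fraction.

T1 = [2 0 0; 0 3/2 0; 0 0 1]
T2·T1 = [10/13 18/13 0; -24/13 15/26 0; 0 0 1]
T3·…·T1 = [5/13 9/13 0; -24/13 15/26 0; 0 0 1]
det M = 3/2; M⁻¹ = [5/13 -6/13 0; 16/13 10/39 0; 0 0 1]
M⁻¹ · (62/65, -291/130)ᵀ = (7/5, 3/5)ᵀ

p = (7/5, 3/5)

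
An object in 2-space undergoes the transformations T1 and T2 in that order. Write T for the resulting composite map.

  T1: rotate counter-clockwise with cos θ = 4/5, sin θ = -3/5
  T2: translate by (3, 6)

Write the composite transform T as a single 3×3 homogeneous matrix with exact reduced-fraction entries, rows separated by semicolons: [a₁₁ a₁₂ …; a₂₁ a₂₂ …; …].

T1 = [4/5 3/5 0; -3/5 4/5 0; 0 0 1]
T2·T1 = [4/5 3/5 3; -3/5 4/5 6; 0 0 1]

T = [4/5 3/5 3; -3/5 4/5 6; 0 0 1]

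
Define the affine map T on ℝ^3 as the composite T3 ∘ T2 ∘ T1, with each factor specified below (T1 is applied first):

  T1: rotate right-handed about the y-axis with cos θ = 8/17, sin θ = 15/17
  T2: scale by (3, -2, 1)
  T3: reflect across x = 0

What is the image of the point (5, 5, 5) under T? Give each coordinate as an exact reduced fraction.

T(p) = (-345/17, -10, -35/17)

T1 rotate right-handed about the y-axis with cos θ = 8/17, sin θ = 15/17: (5, 5, 5) → (115/17, 5, -35/17)
T2 scale by (3, -2, 1): (115/17, 5, -35/17) → (345/17, -10, -35/17)
T3 reflect across x = 0: (345/17, -10, -35/17) → (-345/17, -10, -35/17)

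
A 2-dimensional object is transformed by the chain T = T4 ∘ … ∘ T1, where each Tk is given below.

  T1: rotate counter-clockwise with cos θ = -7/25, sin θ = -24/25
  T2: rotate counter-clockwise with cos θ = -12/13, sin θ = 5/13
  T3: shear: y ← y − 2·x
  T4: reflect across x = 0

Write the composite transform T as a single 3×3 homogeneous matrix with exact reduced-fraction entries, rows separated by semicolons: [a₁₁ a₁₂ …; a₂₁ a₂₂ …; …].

T1 = [-7/25 24/25 0; -24/25 -7/25 0; 0 0 1]
T2·T1 = [204/325 -253/325 0; 253/325 204/325 0; 0 0 1]
T3·…·T1 = [204/325 -253/325 0; -31/65 142/65 0; 0 0 1]
T4·…·T1 = [-204/325 253/325 0; -31/65 142/65 0; 0 0 1]

T = [-204/325 253/325 0; -31/65 142/65 0; 0 0 1]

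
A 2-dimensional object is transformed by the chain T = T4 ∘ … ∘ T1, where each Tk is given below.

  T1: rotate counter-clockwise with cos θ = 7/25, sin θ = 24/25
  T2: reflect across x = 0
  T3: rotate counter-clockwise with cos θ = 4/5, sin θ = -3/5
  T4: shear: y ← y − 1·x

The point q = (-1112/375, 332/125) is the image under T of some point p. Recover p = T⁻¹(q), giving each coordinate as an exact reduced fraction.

T1 = [7/25 -24/25 0; 24/25 7/25 0; 0 0 1]
T2·T1 = [-7/25 24/25 0; 24/25 7/25 0; 0 0 1]
T3·…·T1 = [44/125 117/125 0; 117/125 -44/125 0; 0 0 1]
T4·…·T1 = [44/125 117/125 0; 73/125 -161/125 0; 0 0 1]
det M = -1; M⁻¹ = [161/125 117/125 0; 73/125 -44/125 0; 0 0 1]
M⁻¹ · (-1112/375, 332/125)ᵀ = (-4/3, -8/3)ᵀ

p = (-4/3, -8/3)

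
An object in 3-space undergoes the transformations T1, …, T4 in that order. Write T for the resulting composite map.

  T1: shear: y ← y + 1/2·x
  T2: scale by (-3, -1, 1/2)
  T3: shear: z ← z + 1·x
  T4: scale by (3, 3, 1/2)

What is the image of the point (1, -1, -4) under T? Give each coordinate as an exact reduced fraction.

T1 shear: y ← y + 1/2·x: (1, -1, -4) → (1, -1/2, -4)
T2 scale by (-3, -1, 1/2): (1, -1/2, -4) → (-3, 1/2, -2)
T3 shear: z ← z + 1·x: (-3, 1/2, -2) → (-3, 1/2, -5)
T4 scale by (3, 3, 1/2): (-3, 1/2, -5) → (-9, 3/2, -5/2)

T(p) = (-9, 3/2, -5/2)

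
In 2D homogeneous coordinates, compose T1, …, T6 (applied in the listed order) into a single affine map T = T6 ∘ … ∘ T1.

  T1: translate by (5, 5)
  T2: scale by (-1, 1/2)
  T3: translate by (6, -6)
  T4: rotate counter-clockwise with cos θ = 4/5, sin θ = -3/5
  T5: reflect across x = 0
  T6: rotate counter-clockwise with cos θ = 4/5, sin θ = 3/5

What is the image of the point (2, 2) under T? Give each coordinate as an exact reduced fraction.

T(p) = (67/25, 13/50)

T1 translate by (5, 5): (2, 2) → (7, 7)
T2 scale by (-1, 1/2): (7, 7) → (-7, 7/2)
T3 translate by (6, -6): (-7, 7/2) → (-1, -5/2)
T4 rotate counter-clockwise with cos θ = 4/5, sin θ = -3/5: (-1, -5/2) → (-23/10, -7/5)
T5 reflect across x = 0: (-23/10, -7/5) → (23/10, -7/5)
T6 rotate counter-clockwise with cos θ = 4/5, sin θ = 3/5: (23/10, -7/5) → (67/25, 13/50)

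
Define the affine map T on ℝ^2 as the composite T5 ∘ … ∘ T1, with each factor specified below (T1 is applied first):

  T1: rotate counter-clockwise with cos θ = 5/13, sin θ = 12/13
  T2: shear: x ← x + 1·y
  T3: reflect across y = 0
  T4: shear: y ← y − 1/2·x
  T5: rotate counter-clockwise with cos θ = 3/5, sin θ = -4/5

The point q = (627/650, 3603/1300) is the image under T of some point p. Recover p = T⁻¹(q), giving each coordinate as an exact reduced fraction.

T1 = [5/13 -12/13 0; 12/13 5/13 0; 0 0 1]
T2·T1 = [17/13 -7/13 0; 12/13 5/13 0; 0 0 1]
T3·…·T1 = [17/13 -7/13 0; -12/13 -5/13 0; 0 0 1]
T4·…·T1 = [17/13 -7/13 0; -41/26 -3/26 0; 0 0 1]
T5·…·T1 = [-31/65 -27/65 0; -259/130 47/130 0; 0 0 1]
det M = -1; M⁻¹ = [-47/130 -27/65 0; -259/130 31/65 0; 0 0 1]
M⁻¹ · (627/650, 3603/1300)ᵀ = (-3/2, -3/5)ᵀ

p = (-3/2, -3/5)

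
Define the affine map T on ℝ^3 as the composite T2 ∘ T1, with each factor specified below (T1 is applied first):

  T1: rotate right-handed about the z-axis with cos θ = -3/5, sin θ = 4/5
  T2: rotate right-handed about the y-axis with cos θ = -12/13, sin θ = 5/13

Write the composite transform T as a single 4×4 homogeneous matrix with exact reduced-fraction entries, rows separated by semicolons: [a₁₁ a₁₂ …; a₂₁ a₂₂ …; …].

T1 = [-3/5 -4/5 0 0; 4/5 -3/5 0 0; 0 0 1 0; 0 0 0 1]
T2·T1 = [36/65 48/65 5/13 0; 4/5 -3/5 0 0; 3/13 4/13 -12/13 0; 0 0 0 1]

T = [36/65 48/65 5/13 0; 4/5 -3/5 0 0; 3/13 4/13 -12/13 0; 0 0 0 1]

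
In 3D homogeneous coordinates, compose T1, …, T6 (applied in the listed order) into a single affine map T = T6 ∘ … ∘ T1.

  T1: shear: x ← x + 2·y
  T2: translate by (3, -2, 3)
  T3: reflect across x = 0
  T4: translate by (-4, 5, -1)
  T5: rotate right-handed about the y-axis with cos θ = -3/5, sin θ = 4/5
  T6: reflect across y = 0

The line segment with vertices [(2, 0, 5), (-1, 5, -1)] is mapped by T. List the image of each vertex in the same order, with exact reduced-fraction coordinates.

T1 shear: x ← x + 2·y: (2, 0, 5) → (2, 0, 5); (-1, 5, -1) → (9, 5, -1)
T2 translate by (3, -2, 3): (2, 0, 5) → (5, -2, 8); (9, 5, -1) → (12, 3, 2)
T3 reflect across x = 0: (5, -2, 8) → (-5, -2, 8); (12, 3, 2) → (-12, 3, 2)
T4 translate by (-4, 5, -1): (-5, -2, 8) → (-9, 3, 7); (-12, 3, 2) → (-16, 8, 1)
T5 rotate right-handed about the y-axis with cos θ = -3/5, sin θ = 4/5: (-9, 3, 7) → (11, 3, 3); (-16, 8, 1) → (52/5, 8, 61/5)
T6 reflect across y = 0: (11, 3, 3) → (11, -3, 3); (52/5, 8, 61/5) → (52/5, -8, 61/5)

image vertices: (11, -3, 3), (52/5, -8, 61/5)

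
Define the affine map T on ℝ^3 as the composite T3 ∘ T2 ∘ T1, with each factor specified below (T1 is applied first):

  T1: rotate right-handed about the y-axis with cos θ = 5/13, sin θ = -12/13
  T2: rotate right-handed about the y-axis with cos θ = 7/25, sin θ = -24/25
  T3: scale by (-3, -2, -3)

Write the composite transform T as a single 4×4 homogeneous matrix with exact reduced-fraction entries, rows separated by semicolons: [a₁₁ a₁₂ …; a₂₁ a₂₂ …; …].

T1 = [5/13 0 -12/13 0; 0 1 0 0; 12/13 0 5/13 0; 0 0 0 1]
T2·T1 = [-253/325 0 -204/325 0; 0 1 0 0; 204/325 0 -253/325 0; 0 0 0 1]
T3·…·T1 = [759/325 0 612/325 0; 0 -2 0 0; -612/325 0 759/325 0; 0 0 0 1]

T = [759/325 0 612/325 0; 0 -2 0 0; -612/325 0 759/325 0; 0 0 0 1]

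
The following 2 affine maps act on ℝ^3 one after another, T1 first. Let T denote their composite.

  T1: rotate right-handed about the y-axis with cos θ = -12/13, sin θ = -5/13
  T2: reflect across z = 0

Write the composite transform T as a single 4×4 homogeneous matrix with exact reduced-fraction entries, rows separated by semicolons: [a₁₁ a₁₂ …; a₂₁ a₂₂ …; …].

T1 = [-12/13 0 -5/13 0; 0 1 0 0; 5/13 0 -12/13 0; 0 0 0 1]
T2·T1 = [-12/13 0 -5/13 0; 0 1 0 0; -5/13 0 12/13 0; 0 0 0 1]

T = [-12/13 0 -5/13 0; 0 1 0 0; -5/13 0 12/13 0; 0 0 0 1]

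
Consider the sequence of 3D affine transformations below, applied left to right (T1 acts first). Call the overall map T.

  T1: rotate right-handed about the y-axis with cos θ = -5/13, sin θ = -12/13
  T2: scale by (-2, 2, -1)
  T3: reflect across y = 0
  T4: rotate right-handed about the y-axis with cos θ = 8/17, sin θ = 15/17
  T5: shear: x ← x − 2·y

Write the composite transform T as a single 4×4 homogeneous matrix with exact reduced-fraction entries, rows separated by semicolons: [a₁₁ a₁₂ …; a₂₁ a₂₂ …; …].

T = [-100/221 4 267/221 0; 0 -2 0 0; -246/221 0 -320/221 0; 0 0 0 1]

T1 = [-5/13 0 -12/13 0; 0 1 0 0; 12/13 0 -5/13 0; 0 0 0 1]
T2·T1 = [10/13 0 24/13 0; 0 2 0 0; -12/13 0 5/13 0; 0 0 0 1]
T3·…·T1 = [10/13 0 24/13 0; 0 -2 0 0; -12/13 0 5/13 0; 0 0 0 1]
T4·…·T1 = [-100/221 0 267/221 0; 0 -2 0 0; -246/221 0 -320/221 0; 0 0 0 1]
T5·…·T1 = [-100/221 4 267/221 0; 0 -2 0 0; -246/221 0 -320/221 0; 0 0 0 1]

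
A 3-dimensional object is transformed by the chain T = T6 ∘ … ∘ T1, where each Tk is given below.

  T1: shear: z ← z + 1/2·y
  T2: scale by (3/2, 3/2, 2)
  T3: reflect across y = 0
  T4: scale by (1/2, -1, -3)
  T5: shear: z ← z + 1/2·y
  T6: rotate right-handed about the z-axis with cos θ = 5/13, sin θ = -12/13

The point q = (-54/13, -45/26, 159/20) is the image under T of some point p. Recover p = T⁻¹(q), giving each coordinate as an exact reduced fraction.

T1 = [1 0 0 0; 0 1 0 0; 0 1/2 1 0; 0 0 0 1]
T2·T1 = [3/2 0 0 0; 0 3/2 0 0; 0 1 2 0; 0 0 0 1]
T3·…·T1 = [3/2 0 0 0; 0 -3/2 0 0; 0 1 2 0; 0 0 0 1]
T4·…·T1 = [3/4 0 0 0; 0 3/2 0 0; 0 -3 -6 0; 0 0 0 1]
T5·…·T1 = [3/4 0 0 0; 0 3/2 0 0; 0 -9/4 -6 0; 0 0 0 1]
T6·…·T1 = [15/52 18/13 0 0; -9/13 15/26 0 0; 0 -9/4 -6 0; 0 0 0 1]
det M = -27/4; M⁻¹ = [20/39 -16/13 0 0; 8/13 10/39 0 0; -3/13 -5/52 -1/6 0; 0 0 0 1]
M⁻¹ · (-54/13, -45/26, 159/20)ᵀ = (0, -3, -1/5)ᵀ

p = (0, -3, -1/5)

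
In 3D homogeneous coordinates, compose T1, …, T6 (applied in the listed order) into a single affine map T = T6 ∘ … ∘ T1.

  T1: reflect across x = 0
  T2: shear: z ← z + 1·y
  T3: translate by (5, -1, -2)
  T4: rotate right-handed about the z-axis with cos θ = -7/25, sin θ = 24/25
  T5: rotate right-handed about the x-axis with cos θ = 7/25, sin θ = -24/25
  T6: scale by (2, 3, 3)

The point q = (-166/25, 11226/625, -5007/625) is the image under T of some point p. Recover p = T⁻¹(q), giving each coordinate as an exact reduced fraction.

T1 = [-1 0 0 0; 0 1 0 0; 0 0 1 0; 0 0 0 1]
T2·T1 = [-1 0 0 0; 0 1 0 0; 0 1 1 0; 0 0 0 1]
T3·…·T1 = [-1 0 0 5; 0 1 0 -1; 0 1 1 -2; 0 0 0 1]
T4·…·T1 = [7/25 -24/25 0 -11/25; -24/25 -7/25 0 127/25; 0 1 1 -2; 0 0 0 1]
T5·…·T1 = [7/25 -24/25 0 -11/25; -168/625 551/625 24/25 -311/625; 576/625 343/625 7/25 -3398/625; 0 0 0 1]
T6·…·T1 = [14/25 -48/25 0 -22/25; -504/625 1653/625 72/25 -933/625; 1728/625 1029/625 21/25 -10194/625; 0 0 0 1]
det M = -18; M⁻¹ = [7/50 -56/625 192/625 5; -12/25 -49/1875 56/625 1; 12/25 649/1875 7/1875 1; 0 0 0 1]
M⁻¹ · (-166/25, 11226/625, -5007/625)ᵀ = (0, 3, 4)ᵀ

p = (0, 3, 4)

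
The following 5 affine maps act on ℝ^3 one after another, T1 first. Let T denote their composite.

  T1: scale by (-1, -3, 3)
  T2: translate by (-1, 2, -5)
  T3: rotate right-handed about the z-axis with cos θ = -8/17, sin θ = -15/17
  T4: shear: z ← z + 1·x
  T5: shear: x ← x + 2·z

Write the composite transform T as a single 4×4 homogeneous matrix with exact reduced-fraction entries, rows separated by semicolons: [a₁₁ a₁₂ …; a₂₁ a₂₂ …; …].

T1 = [-1 0 0 0; 0 -3 0 0; 0 0 3 0; 0 0 0 1]
T2·T1 = [-1 0 0 -1; 0 -3 0 2; 0 0 3 -5; 0 0 0 1]
T3·…·T1 = [8/17 -45/17 0 38/17; 15/17 24/17 0 -1/17; 0 0 3 -5; 0 0 0 1]
T4·…·T1 = [8/17 -45/17 0 38/17; 15/17 24/17 0 -1/17; 8/17 -45/17 3 -47/17; 0 0 0 1]
T5·…·T1 = [24/17 -135/17 6 -56/17; 15/17 24/17 0 -1/17; 8/17 -45/17 3 -47/17; 0 0 0 1]

T = [24/17 -135/17 6 -56/17; 15/17 24/17 0 -1/17; 8/17 -45/17 3 -47/17; 0 0 0 1]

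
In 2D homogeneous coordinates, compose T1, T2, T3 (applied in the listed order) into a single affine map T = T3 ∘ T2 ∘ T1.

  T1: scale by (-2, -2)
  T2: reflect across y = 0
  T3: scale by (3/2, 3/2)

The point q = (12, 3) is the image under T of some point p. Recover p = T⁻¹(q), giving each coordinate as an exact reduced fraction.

p = (-4, 1)

T1 = [-2 0 0; 0 -2 0; 0 0 1]
T2·T1 = [-2 0 0; 0 2 0; 0 0 1]
T3·…·T1 = [-3 0 0; 0 3 0; 0 0 1]
det M = -9; M⁻¹ = [-1/3 0 0; 0 1/3 0; 0 0 1]
M⁻¹ · (12, 3)ᵀ = (-4, 1)ᵀ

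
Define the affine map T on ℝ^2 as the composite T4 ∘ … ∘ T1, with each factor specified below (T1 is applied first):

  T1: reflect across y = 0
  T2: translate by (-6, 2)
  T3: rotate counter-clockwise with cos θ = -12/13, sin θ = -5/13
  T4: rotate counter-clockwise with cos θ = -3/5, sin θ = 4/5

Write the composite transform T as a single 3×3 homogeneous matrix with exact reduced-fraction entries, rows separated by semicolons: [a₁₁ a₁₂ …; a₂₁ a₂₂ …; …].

T1 = [1 0 0; 0 -1 0; 0 0 1]
T2·T1 = [1 0 -6; 0 -1 2; 0 0 1]
T3·…·T1 = [-12/13 -5/13 82/13; -5/13 12/13 6/13; 0 0 1]
T4·…·T1 = [56/65 -33/65 -54/13; -33/65 -56/65 62/13; 0 0 1]

T = [56/65 -33/65 -54/13; -33/65 -56/65 62/13; 0 0 1]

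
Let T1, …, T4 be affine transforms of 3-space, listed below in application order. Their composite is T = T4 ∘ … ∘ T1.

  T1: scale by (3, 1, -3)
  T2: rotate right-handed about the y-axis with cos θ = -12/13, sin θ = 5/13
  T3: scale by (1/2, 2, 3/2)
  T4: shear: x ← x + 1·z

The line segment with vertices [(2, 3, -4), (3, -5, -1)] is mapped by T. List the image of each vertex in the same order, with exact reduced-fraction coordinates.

image vertices: (-267/13, 6, -261/13), (-168/13, -10, -243/26)

T1 scale by (3, 1, -3): (2, 3, -4) → (6, 3, 12); (3, -5, -1) → (9, -5, 3)
T2 rotate right-handed about the y-axis with cos θ = -12/13, sin θ = 5/13: (6, 3, 12) → (-12/13, 3, -174/13); (9, -5, 3) → (-93/13, -5, -81/13)
T3 scale by (1/2, 2, 3/2): (-12/13, 3, -174/13) → (-6/13, 6, -261/13); (-93/13, -5, -81/13) → (-93/26, -10, -243/26)
T4 shear: x ← x + 1·z: (-6/13, 6, -261/13) → (-267/13, 6, -261/13); (-93/26, -10, -243/26) → (-168/13, -10, -243/26)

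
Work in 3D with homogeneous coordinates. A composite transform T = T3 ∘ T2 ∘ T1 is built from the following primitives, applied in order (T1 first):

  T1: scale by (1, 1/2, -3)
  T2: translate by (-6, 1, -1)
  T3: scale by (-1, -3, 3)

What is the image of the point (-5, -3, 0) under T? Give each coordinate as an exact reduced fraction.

T(p) = (11, 3/2, -3)

T1 scale by (1, 1/2, -3): (-5, -3, 0) → (-5, -3/2, 0)
T2 translate by (-6, 1, -1): (-5, -3/2, 0) → (-11, -1/2, -1)
T3 scale by (-1, -3, 3): (-11, -1/2, -1) → (11, 3/2, -3)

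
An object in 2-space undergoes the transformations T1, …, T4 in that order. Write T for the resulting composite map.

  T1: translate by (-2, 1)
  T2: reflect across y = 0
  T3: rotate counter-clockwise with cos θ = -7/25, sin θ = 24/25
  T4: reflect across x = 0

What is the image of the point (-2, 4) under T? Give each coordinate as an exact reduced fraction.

T(p) = (-148/25, -61/25)

T1 translate by (-2, 1): (-2, 4) → (-4, 5)
T2 reflect across y = 0: (-4, 5) → (-4, -5)
T3 rotate counter-clockwise with cos θ = -7/25, sin θ = 24/25: (-4, -5) → (148/25, -61/25)
T4 reflect across x = 0: (148/25, -61/25) → (-148/25, -61/25)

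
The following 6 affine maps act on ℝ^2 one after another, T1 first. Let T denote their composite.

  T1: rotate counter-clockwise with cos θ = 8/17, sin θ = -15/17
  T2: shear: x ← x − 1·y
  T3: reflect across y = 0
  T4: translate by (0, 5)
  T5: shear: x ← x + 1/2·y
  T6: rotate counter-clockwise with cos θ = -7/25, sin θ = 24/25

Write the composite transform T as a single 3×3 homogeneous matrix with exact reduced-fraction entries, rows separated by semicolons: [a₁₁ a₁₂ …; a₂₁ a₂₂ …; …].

T1 = [8/17 15/17 0; -15/17 8/17 0; 0 0 1]
T2·T1 = [23/17 7/17 0; -15/17 8/17 0; 0 0 1]
T3·…·T1 = [23/17 7/17 0; 15/17 -8/17 0; 0 0 1]
T4·…·T1 = [23/17 7/17 0; 15/17 -8/17 5; 0 0 1]
T5·…·T1 = [61/34 3/17 5/2; 15/17 -8/17 5; 0 0 1]
T6·…·T1 = [-1147/850 171/425 -11/2; 627/425 128/425 1; 0 0 1]

T = [-1147/850 171/425 -11/2; 627/425 128/425 1; 0 0 1]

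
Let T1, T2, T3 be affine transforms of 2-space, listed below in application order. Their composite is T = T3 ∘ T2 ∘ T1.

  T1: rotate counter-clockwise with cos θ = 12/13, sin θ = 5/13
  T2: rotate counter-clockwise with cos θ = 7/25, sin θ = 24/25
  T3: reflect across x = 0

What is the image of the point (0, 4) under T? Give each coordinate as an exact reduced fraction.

T(p) = (1292/325, -144/325)

T1 rotate counter-clockwise with cos θ = 12/13, sin θ = 5/13: (0, 4) → (-20/13, 48/13)
T2 rotate counter-clockwise with cos θ = 7/25, sin θ = 24/25: (-20/13, 48/13) → (-1292/325, -144/325)
T3 reflect across x = 0: (-1292/325, -144/325) → (1292/325, -144/325)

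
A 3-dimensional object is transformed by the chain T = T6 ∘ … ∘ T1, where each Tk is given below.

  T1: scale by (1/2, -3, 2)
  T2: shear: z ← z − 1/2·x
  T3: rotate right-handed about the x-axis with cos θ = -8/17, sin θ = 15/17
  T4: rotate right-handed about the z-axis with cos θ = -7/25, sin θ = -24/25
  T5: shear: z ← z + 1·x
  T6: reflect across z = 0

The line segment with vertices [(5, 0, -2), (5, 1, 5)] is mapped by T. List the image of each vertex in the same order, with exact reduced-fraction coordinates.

image vertices: (637/170, -1257/340, -1057/170), (-5743/850, -1077/1700, 11493/850)

T1 scale by (1/2, -3, 2): (5, 0, -2) → (5/2, 0, -4); (5, 1, 5) → (5/2, -3, 10)
T2 shear: z ← z − 1/2·x: (5/2, 0, -4) → (5/2, 0, -21/4); (5/2, -3, 10) → (5/2, -3, 35/4)
T3 rotate right-handed about the x-axis with cos θ = -8/17, sin θ = 15/17: (5/2, 0, -21/4) → (5/2, 315/68, 42/17); (5/2, -3, 35/4) → (5/2, -429/68, -115/17)
T4 rotate right-handed about the z-axis with cos θ = -7/25, sin θ = -24/25: (5/2, 315/68, 42/17) → (637/170, -1257/340, 42/17); (5/2, -429/68, -115/17) → (-5743/850, -1077/1700, -115/17)
T5 shear: z ← z + 1·x: (637/170, -1257/340, 42/17) → (637/170, -1257/340, 1057/170); (-5743/850, -1077/1700, -115/17) → (-5743/850, -1077/1700, -11493/850)
T6 reflect across z = 0: (637/170, -1257/340, 1057/170) → (637/170, -1257/340, -1057/170); (-5743/850, -1077/1700, -11493/850) → (-5743/850, -1077/1700, 11493/850)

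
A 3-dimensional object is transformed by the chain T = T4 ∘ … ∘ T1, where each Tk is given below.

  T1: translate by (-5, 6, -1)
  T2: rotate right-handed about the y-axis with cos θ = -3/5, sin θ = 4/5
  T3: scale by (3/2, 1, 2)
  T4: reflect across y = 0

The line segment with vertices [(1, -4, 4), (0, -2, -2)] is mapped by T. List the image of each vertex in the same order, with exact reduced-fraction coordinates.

image vertices: (36/5, -2, 14/5), (9/10, -4, 58/5)

T1 translate by (-5, 6, -1): (1, -4, 4) → (-4, 2, 3); (0, -2, -2) → (-5, 4, -3)
T2 rotate right-handed about the y-axis with cos θ = -3/5, sin θ = 4/5: (-4, 2, 3) → (24/5, 2, 7/5); (-5, 4, -3) → (3/5, 4, 29/5)
T3 scale by (3/2, 1, 2): (24/5, 2, 7/5) → (36/5, 2, 14/5); (3/5, 4, 29/5) → (9/10, 4, 58/5)
T4 reflect across y = 0: (36/5, 2, 14/5) → (36/5, -2, 14/5); (9/10, 4, 58/5) → (9/10, -4, 58/5)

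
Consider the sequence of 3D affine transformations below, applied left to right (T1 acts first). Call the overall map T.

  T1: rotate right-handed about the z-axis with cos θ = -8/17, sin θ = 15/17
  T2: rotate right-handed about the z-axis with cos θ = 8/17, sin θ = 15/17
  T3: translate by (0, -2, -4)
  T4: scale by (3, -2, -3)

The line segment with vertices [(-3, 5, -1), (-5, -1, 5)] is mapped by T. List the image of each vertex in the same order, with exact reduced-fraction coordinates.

image vertices: (9, 14, 15), (15, 2, -3)

T1 rotate right-handed about the z-axis with cos θ = -8/17, sin θ = 15/17: (-3, 5, -1) → (-3, -5, -1); (-5, -1, 5) → (55/17, -67/17, 5)
T2 rotate right-handed about the z-axis with cos θ = 8/17, sin θ = 15/17: (-3, -5, -1) → (3, -5, -1); (55/17, -67/17, 5) → (5, 1, 5)
T3 translate by (0, -2, -4): (3, -5, -1) → (3, -7, -5); (5, 1, 5) → (5, -1, 1)
T4 scale by (3, -2, -3): (3, -7, -5) → (9, 14, 15); (5, -1, 1) → (15, 2, -3)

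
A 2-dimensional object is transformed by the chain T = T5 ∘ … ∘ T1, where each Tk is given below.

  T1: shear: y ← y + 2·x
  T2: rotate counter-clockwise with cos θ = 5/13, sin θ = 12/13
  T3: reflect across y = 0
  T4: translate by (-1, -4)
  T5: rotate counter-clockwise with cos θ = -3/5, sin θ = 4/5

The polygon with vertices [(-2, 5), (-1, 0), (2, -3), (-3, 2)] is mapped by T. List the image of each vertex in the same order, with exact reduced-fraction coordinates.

T1 shear: y ← y + 2·x: (-2, 5) → (-2, 1); (-1, 0) → (-1, -2); (2, -3) → (2, 1); (-3, 2) → (-3, -4)
T2 rotate counter-clockwise with cos θ = 5/13, sin θ = 12/13: (-2, 1) → (-22/13, -19/13); (-1, -2) → (19/13, -22/13); (2, 1) → (-2/13, 29/13); (-3, -4) → (33/13, -56/13)
T3 reflect across y = 0: (-22/13, -19/13) → (-22/13, 19/13); (19/13, -22/13) → (19/13, 22/13); (-2/13, 29/13) → (-2/13, -29/13); (33/13, -56/13) → (33/13, 56/13)
T4 translate by (-1, -4): (-22/13, 19/13) → (-35/13, -33/13); (19/13, 22/13) → (6/13, -30/13); (-2/13, -29/13) → (-15/13, -81/13); (33/13, 56/13) → (20/13, 4/13)
T5 rotate counter-clockwise with cos θ = -3/5, sin θ = 4/5: (-35/13, -33/13) → (237/65, -41/65); (6/13, -30/13) → (102/65, 114/65); (-15/13, -81/13) → (369/65, 183/65); (20/13, 4/13) → (-76/65, 68/65)

image vertices: (237/65, -41/65), (102/65, 114/65), (369/65, 183/65), (-76/65, 68/65)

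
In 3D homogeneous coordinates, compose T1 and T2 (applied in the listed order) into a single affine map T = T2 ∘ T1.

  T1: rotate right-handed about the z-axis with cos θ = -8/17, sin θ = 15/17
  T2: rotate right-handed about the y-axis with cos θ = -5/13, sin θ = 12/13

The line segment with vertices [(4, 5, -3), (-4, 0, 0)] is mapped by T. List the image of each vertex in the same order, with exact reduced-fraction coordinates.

image vertices: (-77/221, 20/17, 1539/221), (-160/221, -60/17, -384/221)

T1 rotate right-handed about the z-axis with cos θ = -8/17, sin θ = 15/17: (4, 5, -3) → (-107/17, 20/17, -3); (-4, 0, 0) → (32/17, -60/17, 0)
T2 rotate right-handed about the y-axis with cos θ = -5/13, sin θ = 12/13: (-107/17, 20/17, -3) → (-77/221, 20/17, 1539/221); (32/17, -60/17, 0) → (-160/221, -60/17, -384/221)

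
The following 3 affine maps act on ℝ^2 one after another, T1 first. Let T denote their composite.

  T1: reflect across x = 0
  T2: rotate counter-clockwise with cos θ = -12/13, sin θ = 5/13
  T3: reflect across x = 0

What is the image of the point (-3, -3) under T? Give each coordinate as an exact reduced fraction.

T(p) = (21/13, 51/13)

T1 reflect across x = 0: (-3, -3) → (3, -3)
T2 rotate counter-clockwise with cos θ = -12/13, sin θ = 5/13: (3, -3) → (-21/13, 51/13)
T3 reflect across x = 0: (-21/13, 51/13) → (21/13, 51/13)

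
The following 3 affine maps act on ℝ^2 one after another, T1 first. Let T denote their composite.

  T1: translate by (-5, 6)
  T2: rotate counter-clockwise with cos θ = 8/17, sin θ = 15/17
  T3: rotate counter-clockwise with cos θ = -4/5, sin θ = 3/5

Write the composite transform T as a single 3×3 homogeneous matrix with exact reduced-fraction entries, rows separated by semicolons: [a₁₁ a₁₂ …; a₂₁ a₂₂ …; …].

T = [-77/85 36/85 601/85; -36/85 -77/85 -282/85; 0 0 1]

T1 = [1 0 -5; 0 1 6; 0 0 1]
T2·T1 = [8/17 -15/17 -130/17; 15/17 8/17 -27/17; 0 0 1]
T3·…·T1 = [-77/85 36/85 601/85; -36/85 -77/85 -282/85; 0 0 1]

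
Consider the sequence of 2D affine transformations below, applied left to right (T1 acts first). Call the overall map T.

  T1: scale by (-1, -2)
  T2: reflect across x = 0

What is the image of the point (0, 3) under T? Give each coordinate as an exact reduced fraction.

T(p) = (0, -6)

T1 scale by (-1, -2): (0, 3) → (0, -6)
T2 reflect across x = 0: (0, -6) → (0, -6)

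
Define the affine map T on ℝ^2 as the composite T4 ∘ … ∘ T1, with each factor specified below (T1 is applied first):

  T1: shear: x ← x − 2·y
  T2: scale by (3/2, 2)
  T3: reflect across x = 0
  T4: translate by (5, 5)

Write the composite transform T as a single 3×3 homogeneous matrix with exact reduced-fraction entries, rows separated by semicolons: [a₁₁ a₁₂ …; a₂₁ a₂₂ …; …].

T1 = [1 -2 0; 0 1 0; 0 0 1]
T2·T1 = [3/2 -3 0; 0 2 0; 0 0 1]
T3·…·T1 = [-3/2 3 0; 0 2 0; 0 0 1]
T4·…·T1 = [-3/2 3 5; 0 2 5; 0 0 1]

T = [-3/2 3 5; 0 2 5; 0 0 1]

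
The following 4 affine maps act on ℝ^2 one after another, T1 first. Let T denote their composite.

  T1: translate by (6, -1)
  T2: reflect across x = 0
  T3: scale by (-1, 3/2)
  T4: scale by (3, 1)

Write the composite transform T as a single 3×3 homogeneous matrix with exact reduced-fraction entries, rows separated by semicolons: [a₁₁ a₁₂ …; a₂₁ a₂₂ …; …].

T1 = [1 0 6; 0 1 -1; 0 0 1]
T2·T1 = [-1 0 -6; 0 1 -1; 0 0 1]
T3·…·T1 = [1 0 6; 0 3/2 -3/2; 0 0 1]
T4·…·T1 = [3 0 18; 0 3/2 -3/2; 0 0 1]

T = [3 0 18; 0 3/2 -3/2; 0 0 1]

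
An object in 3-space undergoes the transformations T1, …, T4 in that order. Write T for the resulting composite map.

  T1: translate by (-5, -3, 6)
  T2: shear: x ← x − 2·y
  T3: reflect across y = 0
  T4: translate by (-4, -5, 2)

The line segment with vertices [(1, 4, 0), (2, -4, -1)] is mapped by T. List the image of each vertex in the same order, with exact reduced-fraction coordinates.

image vertices: (-10, -6, 8), (7, 2, 7)

T1 translate by (-5, -3, 6): (1, 4, 0) → (-4, 1, 6); (2, -4, -1) → (-3, -7, 5)
T2 shear: x ← x − 2·y: (-4, 1, 6) → (-6, 1, 6); (-3, -7, 5) → (11, -7, 5)
T3 reflect across y = 0: (-6, 1, 6) → (-6, -1, 6); (11, -7, 5) → (11, 7, 5)
T4 translate by (-4, -5, 2): (-6, -1, 6) → (-10, -6, 8); (11, 7, 5) → (7, 2, 7)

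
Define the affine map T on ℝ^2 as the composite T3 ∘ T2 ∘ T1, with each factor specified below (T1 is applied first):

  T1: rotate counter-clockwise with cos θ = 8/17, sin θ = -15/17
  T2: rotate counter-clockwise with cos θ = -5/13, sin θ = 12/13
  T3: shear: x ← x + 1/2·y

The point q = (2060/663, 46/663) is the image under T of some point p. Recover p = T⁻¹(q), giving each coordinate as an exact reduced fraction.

T1 = [8/17 15/17 0; -15/17 8/17 0; 0 0 1]
T2·T1 = [140/221 -171/221 0; 171/221 140/221 0; 0 0 1]
T3·…·T1 = [451/442 -101/221 0; 171/221 140/221 0; 0 0 1]
det M = 1; M⁻¹ = [140/221 101/221 0; -171/221 451/442 0; 0 0 1]
M⁻¹ · (2060/663, 46/663)ᵀ = (2, -7/3)ᵀ

p = (2, -7/3)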